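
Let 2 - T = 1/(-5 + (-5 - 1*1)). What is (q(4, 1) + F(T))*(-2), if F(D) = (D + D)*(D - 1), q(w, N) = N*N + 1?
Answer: -1588/121 ≈ -13.124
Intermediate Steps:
q(w, N) = 1 + N**2 (q(w, N) = N**2 + 1 = 1 + N**2)
T = 23/11 (T = 2 - 1/(-5 + (-5 - 1*1)) = 2 - 1/(-5 + (-5 - 1)) = 2 - 1/(-5 - 6) = 2 - 1/(-11) = 2 - 1*(-1/11) = 2 + 1/11 = 23/11 ≈ 2.0909)
F(D) = 2*D*(-1 + D) (F(D) = (2*D)*(-1 + D) = 2*D*(-1 + D))
(q(4, 1) + F(T))*(-2) = ((1 + 1**2) + 2*(23/11)*(-1 + 23/11))*(-2) = ((1 + 1) + 2*(23/11)*(12/11))*(-2) = (2 + 552/121)*(-2) = (794/121)*(-2) = -1588/121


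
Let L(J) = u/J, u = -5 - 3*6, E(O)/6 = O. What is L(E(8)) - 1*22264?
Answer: -1068695/48 ≈ -22264.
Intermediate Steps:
E(O) = 6*O
u = -23 (u = -5 - 18 = -23)
L(J) = -23/J
L(E(8)) - 1*22264 = -23/(6*8) - 1*22264 = -23/48 - 22264 = -1068695/48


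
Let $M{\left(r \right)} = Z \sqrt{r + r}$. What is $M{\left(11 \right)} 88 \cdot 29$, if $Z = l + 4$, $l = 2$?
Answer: $15312 \sqrt{22} \approx 71820.0$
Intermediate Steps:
$Z = 6$ ($Z = 2 + 4 = 6$)
$M{\left(r \right)} = 6 \sqrt{2} \sqrt{r}$ ($M{\left(r \right)} = 6 \sqrt{r + r} = 6 \sqrt{2 r} = 6 \sqrt{2} \sqrt{r}$)
$M{\left(11 \right)} 88 \cdot 29 = 6 \sqrt{2} \sqrt{11} \cdot 88 \cdot 29 = 6 \sqrt{22} \cdot 88 \cdot 29 = 528 \sqrt{22} \cdot 29 = 15312 \sqrt{22}$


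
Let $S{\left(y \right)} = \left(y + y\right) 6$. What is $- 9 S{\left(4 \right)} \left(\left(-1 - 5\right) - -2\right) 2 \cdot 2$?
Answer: $6912$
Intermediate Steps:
$S{\left(y \right)} = 12 y$ ($S{\left(y \right)} = 2 y 6 = 12 y$)
$- 9 S{\left(4 \right)} \left(\left(-1 - 5\right) - -2\right) 2 \cdot 2 = - 9 \cdot 12 \cdot 4 \left(\left(-1 - 5\right) - -2\right) 2 \cdot 2 = \left(-9\right) 48 \left(-6 + 2\right) 2 \cdot 2 = - 432 \left(-4\right) 2 \cdot 2 = - 432 \left(\left(-8\right) 2\right) = \left(-432\right) \left(-16\right) = 6912$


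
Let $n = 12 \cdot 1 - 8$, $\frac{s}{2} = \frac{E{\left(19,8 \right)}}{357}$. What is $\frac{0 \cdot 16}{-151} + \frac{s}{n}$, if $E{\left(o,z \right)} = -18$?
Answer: $- \frac{3}{119} \approx -0.02521$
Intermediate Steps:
$s = - \frac{12}{119}$ ($s = 2 \left(- \frac{18}{357}\right) = 2 \left(\left(-18\right) \frac{1}{357}\right) = 2 \left(- \frac{6}{119}\right) = - \frac{12}{119} \approx -0.10084$)
$n = 4$ ($n = 12 - 8 = 4$)
$\frac{0 \cdot 16}{-151} + \frac{s}{n} = \frac{0 \cdot 16}{-151} - \frac{12}{119 \cdot 4} = 0 \left(- \frac{1}{151}\right) - \frac{3}{119} = 0 - \frac{3}{119} = - \frac{3}{119}$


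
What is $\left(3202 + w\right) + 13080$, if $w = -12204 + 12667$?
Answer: $16745$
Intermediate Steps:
$w = 463$
$\left(3202 + w\right) + 13080 = \left(3202 + 463\right) + 13080 = 3665 + 13080 = 16745$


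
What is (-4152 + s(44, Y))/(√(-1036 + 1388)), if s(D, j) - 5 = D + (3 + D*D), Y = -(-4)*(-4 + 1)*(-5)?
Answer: -541*√22/22 ≈ -115.34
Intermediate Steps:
Y = 60 (Y = -(-4)*(-3)*(-5) = -4*3*(-5) = -12*(-5) = 60)
s(D, j) = 8 + D + D² (s(D, j) = 5 + (D + (3 + D*D)) = 5 + (D + (3 + D²)) = 5 + (3 + D + D²) = 8 + D + D²)
(-4152 + s(44, Y))/(√(-1036 + 1388)) = (-4152 + (8 + 44 + 44²))/(√(-1036 + 1388)) = (-4152 + (8 + 44 + 1936))/(√352) = (-4152 + 1988)/((4*√22)) = -541*√22/22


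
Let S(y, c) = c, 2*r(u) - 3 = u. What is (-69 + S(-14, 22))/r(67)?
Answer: -47/35 ≈ -1.3429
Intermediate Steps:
r(u) = 3/2 + u/2
(-69 + S(-14, 22))/r(67) = (-69 + 22)/(3/2 + (½)*67) = -47/(3/2 + 67/2) = -47/35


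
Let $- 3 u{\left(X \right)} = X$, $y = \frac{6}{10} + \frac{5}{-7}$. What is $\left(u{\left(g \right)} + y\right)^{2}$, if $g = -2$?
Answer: $\frac{3364}{11025} \approx 0.30512$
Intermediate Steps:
$y = - \frac{4}{35}$ ($y = 6 \cdot \frac{1}{10} + 5 \left(- \frac{1}{7}\right) = \frac{3}{5} - \frac{5}{7} = - \frac{4}{35} \approx -0.11429$)
$u{\left(X \right)} = - \frac{X}{3}$
$\left(u{\left(g \right)} + y\right)^{2} = \left(\left(- \frac{1}{3}\right) \left(-2\right) - \frac{4}{35}\right)^{2} = \left(\frac{2}{3} - \frac{4}{35}\right)^{2} = \left(\frac{58}{105}\right)^{2} = \frac{3364}{11025}$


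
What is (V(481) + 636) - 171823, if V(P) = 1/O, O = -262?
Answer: -44850995/262 ≈ -1.7119e+5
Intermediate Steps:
V(P) = -1/262 (V(P) = 1/(-262) = -1/262)
(V(481) + 636) - 171823 = (-1/262 + 636) - 171823 = 166631/262 - 171823 = -44850995/262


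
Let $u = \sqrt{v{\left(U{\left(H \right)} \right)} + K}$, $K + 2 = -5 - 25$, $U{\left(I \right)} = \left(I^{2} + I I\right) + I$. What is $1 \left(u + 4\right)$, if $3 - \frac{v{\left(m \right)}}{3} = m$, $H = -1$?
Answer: $4 + i \sqrt{26} \approx 4.0 + 5.099 i$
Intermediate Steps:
$U{\left(I \right)} = I + 2 I^{2}$ ($U{\left(I \right)} = \left(I^{2} + I^{2}\right) + I = 2 I^{2} + I = I + 2 I^{2}$)
$v{\left(m \right)} = 9 - 3 m$
$K = -32$ ($K = -2 - 30 = -32$)
$u = i \sqrt{26}$ ($u = \sqrt{\left(9 - 3 \left(- (1 + 2 \left(-1\right))\right)\right) - 32} = \sqrt{\left(9 - 3 \left(- (1 - 2)\right)\right) - 32} = \sqrt{\left(9 - 3 \left(\left(-1\right) \left(-1\right)\right)\right) - 32} = \sqrt{\left(9 - 3\right) - 32} = \sqrt{6 - 32} = \sqrt{-26} = i \sqrt{26} \approx 5.099 i$)
$1 \left(u + 4\right) = 1 \left(i \sqrt{26} + 4\right) = 1 \left(4 + i \sqrt{26}\right) = 4 + i \sqrt{26}$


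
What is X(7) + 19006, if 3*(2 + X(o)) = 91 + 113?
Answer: 19072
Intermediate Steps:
X(o) = 66 (X(o) = -2 + (91 + 113)/3 = -2 + (1/3)*204 = -2 + 68 = 66)
X(7) + 19006 = 66 + 19006 = 19072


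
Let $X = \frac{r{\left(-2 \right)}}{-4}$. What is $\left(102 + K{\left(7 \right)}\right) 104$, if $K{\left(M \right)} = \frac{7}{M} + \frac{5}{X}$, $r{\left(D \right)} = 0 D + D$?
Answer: $11752$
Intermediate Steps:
$r{\left(D \right)} = D$ ($r{\left(D \right)} = 0 + D = D$)
$X = \frac{1}{2}$ ($X = - \frac{2}{-4} = \left(-2\right) \left(- \frac{1}{4}\right) = \frac{1}{2} \approx 0.5$)
$K{\left(M \right)} = 10 + \frac{7}{M}$ ($K{\left(M \right)} = \frac{7}{M} + 5 \frac{1}{\frac{1}{2}} = \frac{7}{M} + 5 \cdot 2 = \frac{7}{M} + 10 = 10 + \frac{7}{M}$)
$\left(102 + K{\left(7 \right)}\right) 104 = \left(102 + \left(10 + \frac{7}{7}\right)\right) 104 = \left(102 + \left(10 + 7 \cdot \frac{1}{7}\right)\right) 104 = \left(102 + \left(10 + 1\right)\right) 104 = \left(102 + 11\right) 104 = 113 \cdot 104 = 11752$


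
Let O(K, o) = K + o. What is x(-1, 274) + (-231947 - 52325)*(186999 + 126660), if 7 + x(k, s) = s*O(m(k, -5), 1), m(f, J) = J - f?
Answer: -89164472077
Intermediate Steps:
x(k, s) = -7 + s*(-4 - k) (x(k, s) = -7 + s*((-5 - k) + 1) = -7 + s*(-4 - k))
x(-1, 274) + (-231947 - 52325)*(186999 + 126660) = (-7 - 1*274*(4 - 1)) + (-231947 - 52325)*(186999 + 126660) = (-7 - 1*274*3) - 284272*313659 = (-7 - 822) - 89164471248 = -829 - 89164471248 = -89164472077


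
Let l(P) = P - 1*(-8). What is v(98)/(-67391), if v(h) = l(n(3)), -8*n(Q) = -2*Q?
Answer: -35/269564 ≈ -0.00012984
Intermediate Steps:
n(Q) = Q/4 (n(Q) = -(-1)*Q/4 = Q/4)
l(P) = 8 + P (l(P) = P + 8 = 8 + P)
v(h) = 35/4 (v(h) = 8 + (1/4)*3 = 8 + 3/4 = 35/4)
v(98)/(-67391) = (35/4)/(-67391) = (35/4)*(-1/67391) = -35/269564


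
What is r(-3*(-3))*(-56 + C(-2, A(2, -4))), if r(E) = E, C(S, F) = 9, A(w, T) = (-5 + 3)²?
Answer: -423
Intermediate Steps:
A(w, T) = 4 (A(w, T) = (-2)² = 4)
r(-3*(-3))*(-56 + C(-2, A(2, -4))) = (-3*(-3))*(-56 + 9) = 9*(-47) = -423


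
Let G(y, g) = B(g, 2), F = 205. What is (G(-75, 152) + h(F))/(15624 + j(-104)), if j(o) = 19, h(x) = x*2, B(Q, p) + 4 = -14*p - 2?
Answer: 376/15643 ≈ 0.024036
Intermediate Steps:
B(Q, p) = -6 - 14*p (B(Q, p) = -4 + (-14*p - 2) = -4 + (-2 - 14*p) = -6 - 14*p)
G(y, g) = -34 (G(y, g) = -6 - 14*2 = -6 - 28 = -34)
h(x) = 2*x
(G(-75, 152) + h(F))/(15624 + j(-104)) = (-34 + 2*205)/(15624 + 19) = (-34 + 410)/15643 = 376*(1/15643) = 376/15643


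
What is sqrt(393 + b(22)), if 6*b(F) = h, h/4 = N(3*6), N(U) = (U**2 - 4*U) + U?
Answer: sqrt(573) ≈ 23.937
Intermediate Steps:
N(U) = U**2 - 3*U
h = 1080 (h = 4*((3*6)*(-3 + 3*6)) = 4*(18*(-3 + 18)) = 4*(18*15) = 4*270 = 1080)
b(F) = 180 (b(F) = (1/6)*1080 = 180)
sqrt(393 + b(22)) = sqrt(393 + 180) = sqrt(573)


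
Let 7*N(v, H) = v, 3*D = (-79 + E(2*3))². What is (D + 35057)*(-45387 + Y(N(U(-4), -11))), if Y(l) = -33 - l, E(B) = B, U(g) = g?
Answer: -35131928000/21 ≈ -1.6729e+9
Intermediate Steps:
D = 5329/3 (D = (-79 + 2*3)²/3 = (-79 + 6)²/3 = (⅓)*(-73)² = (⅓)*5329 = 5329/3 ≈ 1776.3)
N(v, H) = v/7
(D + 35057)*(-45387 + Y(N(U(-4), -11))) = (5329/3 + 35057)*(-45387 + (-33 - (-4)/7)) = 110500*(-45387 + (-33 - 1*(-4/7)))/3 = 110500*(-45387 + (-33 + 4/7))/3 = 110500*(-45387 - 227/7)/3 = (110500/3)*(-317936/7) = -35131928000/21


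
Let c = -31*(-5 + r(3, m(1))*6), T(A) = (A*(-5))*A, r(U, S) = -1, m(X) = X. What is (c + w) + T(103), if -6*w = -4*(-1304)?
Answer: -160720/3 ≈ -53573.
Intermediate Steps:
T(A) = -5*A² (T(A) = (-5*A)*A = -5*A²)
w = -2608/3 (w = -(-2)*(-1304)/3 = -⅙*5216 = -2608/3 ≈ -869.33)
c = 341 (c = -31*(-5 - 1*6) = -31*(-5 - 6) = -31*(-11) = 341)
(c + w) + T(103) = (341 - 2608/3) - 5*103² = -1585/3 - 5*10609 = -1585/3 - 53045 = -160720/3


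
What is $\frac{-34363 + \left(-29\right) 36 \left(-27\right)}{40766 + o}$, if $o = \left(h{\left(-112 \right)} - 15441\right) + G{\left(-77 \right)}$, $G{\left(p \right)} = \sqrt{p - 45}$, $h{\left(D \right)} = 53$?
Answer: $- \frac{78354575}{322021503} + \frac{6175 i \sqrt{122}}{644043006} \approx -0.24332 + 0.0001059 i$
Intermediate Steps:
$G{\left(p \right)} = \sqrt{-45 + p}$
$o = -15388 + i \sqrt{122}$ ($o = \left(53 - 15441\right) + \sqrt{-45 - 77} = -15388 + \sqrt{-122} = -15388 + i \sqrt{122} \approx -15388.0 + 11.045 i$)
$\frac{-34363 + \left(-29\right) 36 \left(-27\right)}{40766 + o} = \frac{-34363 + \left(-29\right) 36 \left(-27\right)}{40766 - \left(15388 - i \sqrt{122}\right)} = \frac{-34363 - -28188}{25378 + i \sqrt{122}} = \frac{-34363 + 28188}{25378 + i \sqrt{122}} = - \frac{6175}{25378 + i \sqrt{122}}$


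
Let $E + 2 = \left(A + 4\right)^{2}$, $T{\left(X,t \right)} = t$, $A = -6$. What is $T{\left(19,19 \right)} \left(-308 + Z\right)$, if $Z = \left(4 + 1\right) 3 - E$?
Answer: $-5605$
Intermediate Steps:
$E = 2$ ($E = -2 + \left(-6 + 4\right)^{2} = -2 + \left(-2\right)^{2} = -2 + 4 = 2$)
$Z = 13$ ($Z = \left(4 + 1\right) 3 - 2 = 5 \cdot 3 - 2 = 15 - 2 = 13$)
$T{\left(19,19 \right)} \left(-308 + Z\right) = 19 \left(-308 + 13\right) = 19 \left(-295\right) = -5605$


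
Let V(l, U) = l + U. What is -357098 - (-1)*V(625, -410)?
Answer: -356883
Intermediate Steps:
V(l, U) = U + l
-357098 - (-1)*V(625, -410) = -357098 - (-1)*(-410 + 625) = -357098 - (-1)*215 = -357098 - 1*(-215) = -357098 + 215 = -356883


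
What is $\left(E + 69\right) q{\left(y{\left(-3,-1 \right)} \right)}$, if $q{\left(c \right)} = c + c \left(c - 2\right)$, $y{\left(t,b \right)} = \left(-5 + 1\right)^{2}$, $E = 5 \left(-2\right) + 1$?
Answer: $14400$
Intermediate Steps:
$E = -9$ ($E = -10 + 1 = -9$)
$y{\left(t,b \right)} = 16$ ($y{\left(t,b \right)} = \left(-4\right)^{2} = 16$)
$q{\left(c \right)} = c + c \left(-2 + c\right)$
$\left(E + 69\right) q{\left(y{\left(-3,-1 \right)} \right)} = \left(-9 + 69\right) 16 \left(-1 + 16\right) = 60 \cdot 16 \cdot 15 = 60 \cdot 240 = 14400$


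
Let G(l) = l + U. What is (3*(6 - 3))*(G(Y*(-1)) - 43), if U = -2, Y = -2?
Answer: -387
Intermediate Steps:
G(l) = -2 + l (G(l) = l - 2 = -2 + l)
(3*(6 - 3))*(G(Y*(-1)) - 43) = (3*(6 - 3))*((-2 - 2*(-1)) - 43) = (3*3)*((-2 + 2) - 43) = 9*(0 - 43) = 9*(-43) = -387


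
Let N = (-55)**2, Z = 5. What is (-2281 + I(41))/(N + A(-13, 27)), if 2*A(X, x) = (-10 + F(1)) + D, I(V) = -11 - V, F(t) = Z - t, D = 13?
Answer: -4666/6057 ≈ -0.77035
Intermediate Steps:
F(t) = 5 - t
A(X, x) = 7/2 (A(X, x) = ((-10 + (5 - 1*1)) + 13)/2 = ((-10 + (5 - 1)) + 13)/2 = ((-10 + 4) + 13)/2 = (-6 + 13)/2 = (1/2)*7 = 7/2)
N = 3025
(-2281 + I(41))/(N + A(-13, 27)) = (-2281 + (-11 - 1*41))/(3025 + 7/2) = (-2281 + (-11 - 41))/(6057/2) = (-2281 - 52)*(2/6057) = -2333*2/6057 = -4666/6057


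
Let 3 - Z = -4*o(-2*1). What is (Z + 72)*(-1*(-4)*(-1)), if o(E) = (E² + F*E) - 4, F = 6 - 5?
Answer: -268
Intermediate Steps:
F = 1
o(E) = -4 + E + E² (o(E) = (E² + 1*E) - 4 = (E² + E) - 4 = (E + E²) - 4 = -4 + E + E²)
Z = -5 (Z = 3 - (-4)*(-4 - 2*1 + (-2*1)²) = 3 - (-4)*(-4 - 2 + (-2)²) = 3 - (-4)*(-4 - 2 + 4) = 3 - (-4)*(-2) = 3 - 1*8 = 3 - 8 = -5)
(Z + 72)*(-1*(-4)*(-1)) = (-5 + 72)*(-1*(-4)*(-1)) = 67*(4*(-1)) = 67*(-4) = -268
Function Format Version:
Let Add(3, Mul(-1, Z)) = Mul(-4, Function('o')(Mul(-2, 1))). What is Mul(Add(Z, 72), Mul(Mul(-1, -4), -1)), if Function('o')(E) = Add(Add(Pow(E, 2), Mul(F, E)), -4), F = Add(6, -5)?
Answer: -268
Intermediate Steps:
F = 1
Function('o')(E) = Add(-4, E, Pow(E, 2)) (Function('o')(E) = Add(Add(Pow(E, 2), Mul(1, E)), -4) = Add(Add(Pow(E, 2), E), -4) = Add(Add(E, Pow(E, 2)), -4) = Add(-4, E, Pow(E, 2)))
Z = -5 (Z = Add(3, Mul(-1, Mul(-4, Add(-4, Mul(-2, 1), Pow(Mul(-2, 1), 2))))) = Add(3, Mul(-1, Mul(-4, Add(-4, -2, Pow(-2, 2))))) = Add(3, Mul(-1, Mul(-4, Add(-4, -2, 4)))) = Add(3, Mul(-1, Mul(-4, -2))) = Add(3, Mul(-1, 8)) = Add(3, -8) = -5)
Mul(Add(Z, 72), Mul(Mul(-1, -4), -1)) = Mul(Add(-5, 72), Mul(Mul(-1, -4), -1)) = Mul(67, Mul(4, -1)) = Mul(67, -4) = -268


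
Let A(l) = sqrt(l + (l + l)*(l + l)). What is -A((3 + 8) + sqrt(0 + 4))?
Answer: -sqrt(689) ≈ -26.249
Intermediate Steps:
A(l) = sqrt(l + 4*l**2) (A(l) = sqrt(l + (2*l)*(2*l)) = sqrt(l + 4*l**2))
-A((3 + 8) + sqrt(0 + 4)) = -sqrt(((3 + 8) + sqrt(0 + 4))*(1 + 4*((3 + 8) + sqrt(0 + 4)))) = -sqrt((11 + sqrt(4))*(1 + 4*(11 + sqrt(4)))) = -sqrt((11 + 2)*(1 + 4*(11 + 2))) = -sqrt(13*(1 + 4*13)) = -sqrt(13*(1 + 52)) = -sqrt(13*53) = -sqrt(689)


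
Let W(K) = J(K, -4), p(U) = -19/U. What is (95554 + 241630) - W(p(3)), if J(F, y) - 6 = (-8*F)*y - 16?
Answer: 1012190/3 ≈ 3.3740e+5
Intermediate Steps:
J(F, y) = -10 - 8*F*y (J(F, y) = 6 + ((-8*F)*y - 16) = 6 + (-8*F*y - 16) = 6 + (-16 - 8*F*y) = -10 - 8*F*y)
W(K) = -10 + 32*K (W(K) = -10 - 8*K*(-4) = -10 + 32*K)
(95554 + 241630) - W(p(3)) = (95554 + 241630) - (-10 + 32*(-19/3)) = 337184 - (-10 + 32*(-19*1/3)) = 337184 - (-10 + 32*(-19/3)) = 337184 - (-10 - 608/3) = 337184 - 1*(-638/3) = 337184 + 638/3 = 1012190/3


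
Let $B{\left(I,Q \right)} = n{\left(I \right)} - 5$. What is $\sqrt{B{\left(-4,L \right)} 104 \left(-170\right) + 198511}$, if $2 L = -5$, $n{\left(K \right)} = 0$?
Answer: $3 \sqrt{31879} \approx 535.64$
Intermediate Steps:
$L = - \frac{5}{2}$ ($L = \frac{1}{2} \left(-5\right) = - \frac{5}{2} \approx -2.5$)
$B{\left(I,Q \right)} = -5$ ($B{\left(I,Q \right)} = 0 - 5 = -5$)
$\sqrt{B{\left(-4,L \right)} 104 \left(-170\right) + 198511} = \sqrt{\left(-5\right) 104 \left(-170\right) + 198511} = \sqrt{\left(-520\right) \left(-170\right) + 198511} = \sqrt{88400 + 198511} = \sqrt{286911} = 3 \sqrt{31879}$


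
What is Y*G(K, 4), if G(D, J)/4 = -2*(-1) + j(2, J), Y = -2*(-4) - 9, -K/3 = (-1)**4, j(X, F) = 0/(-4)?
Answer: -8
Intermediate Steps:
j(X, F) = 0 (j(X, F) = 0*(-1/4) = 0)
K = -3 (K = -3*(-1)**4 = -3*1 = -3)
Y = -1 (Y = 8 - 9 = -1)
G(D, J) = 8 (G(D, J) = 4*(-2*(-1) + 0) = 4*(2 + 0) = 4*2 = 8)
Y*G(K, 4) = -1*8 = -8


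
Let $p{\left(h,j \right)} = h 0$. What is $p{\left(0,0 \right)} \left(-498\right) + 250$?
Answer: $250$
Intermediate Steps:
$p{\left(h,j \right)} = 0$
$p{\left(0,0 \right)} \left(-498\right) + 250 = 0 \left(-498\right) + 250 = 0 + 250 = 250$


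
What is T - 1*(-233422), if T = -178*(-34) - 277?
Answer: 239197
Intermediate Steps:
T = 5775 (T = 6052 - 277 = 5775)
T - 1*(-233422) = 5775 - 1*(-233422) = 5775 + 233422 = 239197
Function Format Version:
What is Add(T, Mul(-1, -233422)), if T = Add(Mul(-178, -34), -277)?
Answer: 239197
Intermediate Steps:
T = 5775 (T = Add(6052, -277) = 5775)
Add(T, Mul(-1, -233422)) = Add(5775, Mul(-1, -233422)) = Add(5775, 233422) = 239197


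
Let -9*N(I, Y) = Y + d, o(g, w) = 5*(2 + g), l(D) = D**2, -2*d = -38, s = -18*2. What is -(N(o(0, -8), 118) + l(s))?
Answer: -11527/9 ≈ -1280.8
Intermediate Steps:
s = -36
d = 19 (d = -1/2*(-38) = 19)
o(g, w) = 10 + 5*g
N(I, Y) = -19/9 - Y/9 (N(I, Y) = -(Y + 19)/9 = -(19 + Y)/9 = -19/9 - Y/9)
-(N(o(0, -8), 118) + l(s)) = -((-19/9 - 1/9*118) + (-36)**2) = -((-19/9 - 118/9) + 1296) = -(-137/9 + 1296) = -1*11527/9 = -11527/9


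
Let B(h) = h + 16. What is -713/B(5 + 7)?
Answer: -713/28 ≈ -25.464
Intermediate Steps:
B(h) = 16 + h
-713/B(5 + 7) = -713/(16 + (5 + 7)) = -713/(16 + 12) = -713/28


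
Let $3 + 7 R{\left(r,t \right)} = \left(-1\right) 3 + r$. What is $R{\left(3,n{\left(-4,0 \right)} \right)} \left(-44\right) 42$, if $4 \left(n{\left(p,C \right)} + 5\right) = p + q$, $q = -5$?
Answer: $792$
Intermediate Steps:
$n{\left(p,C \right)} = - \frac{25}{4} + \frac{p}{4}$ ($n{\left(p,C \right)} = -5 + \frac{p - 5}{4} = -5 + \frac{-5 + p}{4} = -5 + \left(- \frac{5}{4} + \frac{p}{4}\right) = - \frac{25}{4} + \frac{p}{4}$)
$R{\left(r,t \right)} = - \frac{6}{7} + \frac{r}{7}$ ($R{\left(r,t \right)} = - \frac{3}{7} + \frac{\left(-1\right) 3 + r}{7} = - \frac{3}{7} + \frac{-3 + r}{7} = - \frac{3}{7} + \left(- \frac{3}{7} + \frac{r}{7}\right) = - \frac{6}{7} + \frac{r}{7}$)
$R{\left(3,n{\left(-4,0 \right)} \right)} \left(-44\right) 42 = \left(- \frac{6}{7} + \frac{1}{7} \cdot 3\right) \left(-44\right) 42 = \left(- \frac{6}{7} + \frac{3}{7}\right) \left(-44\right) 42 = \left(- \frac{3}{7}\right) \left(-44\right) 42 = \frac{132}{7} \cdot 42 = 792$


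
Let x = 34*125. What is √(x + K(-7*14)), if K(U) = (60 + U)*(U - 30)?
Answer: 7*√186 ≈ 95.467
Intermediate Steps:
K(U) = (-30 + U)*(60 + U) (K(U) = (60 + U)*(-30 + U) = (-30 + U)*(60 + U))
x = 4250
√(x + K(-7*14)) = √(4250 + (-1800 + (-7*14)² + 30*(-7*14))) = √(4250 + (-1800 + (-98)² + 30*(-98))) = √(4250 + (-1800 + 9604 - 2940)) = √(4250 + 4864) = √9114 = 7*√186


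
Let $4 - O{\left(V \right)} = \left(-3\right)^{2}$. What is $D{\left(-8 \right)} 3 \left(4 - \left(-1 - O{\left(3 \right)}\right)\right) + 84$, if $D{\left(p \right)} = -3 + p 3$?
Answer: $84$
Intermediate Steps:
$O{\left(V \right)} = -5$ ($O{\left(V \right)} = 4 - \left(-3\right)^{2} = 4 - 9 = -5$)
$D{\left(p \right)} = -3 + 3 p$
$D{\left(-8 \right)} 3 \left(4 - \left(-1 - O{\left(3 \right)}\right)\right) + 84 = \left(-3 + 3 \left(-8\right)\right) 3 \left(4 + \left(\left(-5 + 5\right) - 4\right)\right) + 84 = \left(-3 - 24\right) 3 \left(4 + \left(0 - 4\right)\right) + 84 = - 27 \cdot 3 \left(4 - 4\right) + 84 = - 27 \cdot 3 \cdot 0 + 84 = \left(-27\right) 0 + 84 = 0 + 84 = 84$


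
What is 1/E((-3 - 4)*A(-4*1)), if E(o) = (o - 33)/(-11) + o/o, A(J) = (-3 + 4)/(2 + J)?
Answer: 22/81 ≈ 0.27161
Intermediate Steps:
A(J) = 1/(2 + J)
E(o) = 4 - o/11 (E(o) = (-33 + o)*(-1/11) + 1 = (3 - o/11) + 1 = 4 - o/11)
1/E((-3 - 4)*A(-4*1)) = 1/(4 - (-3 - 4)/(11*(2 - 4*1))) = 1/(4 - (-7)/(11*(2 - 4))) = 1/(4 - (-7)/(11*(-2))) = 1/(4 - (-7)*(-1)/(11*2)) = 1/(4 - 1/11*7/2) = 1/(4 - 7/22) = 1/(81/22) = 22/81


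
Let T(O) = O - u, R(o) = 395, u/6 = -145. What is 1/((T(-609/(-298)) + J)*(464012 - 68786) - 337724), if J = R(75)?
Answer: 149/74564198051 ≈ 1.9983e-9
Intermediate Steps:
u = -870 (u = 6*(-145) = -870)
J = 395
T(O) = 870 + O (T(O) = O - 1*(-870) = O + 870 = 870 + O)
1/((T(-609/(-298)) + J)*(464012 - 68786) - 337724) = 1/(((870 - 609/(-298)) + 395)*(464012 - 68786) - 337724) = 1/(((870 - 609*(-1/298)) + 395)*395226 - 337724) = 1/(((870 + 609/298) + 395)*395226 - 337724) = 1/((259869/298 + 395)*395226 - 337724) = 1/((377579/298)*395226 - 337724) = 1/(74614518927/149 - 337724) = 1/(74564198051/149) = 149/74564198051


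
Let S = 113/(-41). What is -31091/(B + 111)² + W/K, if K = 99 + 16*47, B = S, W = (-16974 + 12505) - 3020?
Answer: -191978815037/16761163244 ≈ -11.454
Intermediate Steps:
W = -7489 (W = -4469 - 3020 = -7489)
S = -113/41 (S = 113*(-1/41) = -113/41 ≈ -2.7561)
B = -113/41 ≈ -2.7561
K = 851 (K = 99 + 752 = 851)
-31091/(B + 111)² + W/K = -31091/(-113/41 + 111)² - 7489/851 = -31091/((4438/41)²) - 7489*1/851 = -31091/19695844/1681 - 7489/851 = -31091*1681/19695844 - 7489/851 = -52263971/19695844 - 7489/851 = -191978815037/16761163244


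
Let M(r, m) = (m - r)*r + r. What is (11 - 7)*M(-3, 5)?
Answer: -108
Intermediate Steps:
M(r, m) = r + r*(m - r) (M(r, m) = r*(m - r) + r = r + r*(m - r))
(11 - 7)*M(-3, 5) = (11 - 7)*(-3*(1 + 5 - 1*(-3))) = 4*(-3*(1 + 5 + 3)) = 4*(-3*9) = 4*(-27) = -108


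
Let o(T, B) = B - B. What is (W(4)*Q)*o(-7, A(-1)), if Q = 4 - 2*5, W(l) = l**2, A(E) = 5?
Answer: 0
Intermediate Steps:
o(T, B) = 0
Q = -6 (Q = 4 - 10 = -6)
(W(4)*Q)*o(-7, A(-1)) = (4**2*(-6))*0 = (16*(-6))*0 = -96*0 = 0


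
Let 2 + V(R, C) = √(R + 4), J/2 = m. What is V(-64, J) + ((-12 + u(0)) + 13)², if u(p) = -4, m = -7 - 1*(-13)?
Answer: 7 + 2*I*√15 ≈ 7.0 + 7.746*I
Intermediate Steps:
m = 6 (m = -7 + 13 = 6)
J = 12 (J = 2*6 = 12)
V(R, C) = -2 + √(4 + R) (V(R, C) = -2 + √(R + 4) = -2 + √(4 + R))
V(-64, J) + ((-12 + u(0)) + 13)² = (-2 + √(4 - 64)) + ((-12 - 4) + 13)² = (-2 + √(-60)) + (-16 + 13)² = (-2 + 2*I*√15) + (-3)² = (-2 + 2*I*√15) + 9 = 7 + 2*I*√15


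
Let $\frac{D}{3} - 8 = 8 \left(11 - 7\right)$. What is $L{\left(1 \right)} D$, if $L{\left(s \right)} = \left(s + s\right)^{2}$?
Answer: $480$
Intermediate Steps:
$D = 120$ ($D = 24 + 3 \cdot 8 \left(11 - 7\right) = 24 + 3 \cdot 8 \cdot 4 = 24 + 3 \cdot 32 = 24 + 96 = 120$)
$L{\left(s \right)} = 4 s^{2}$ ($L{\left(s \right)} = \left(2 s\right)^{2} = 4 s^{2}$)
$L{\left(1 \right)} D = 4 \cdot 1^{2} \cdot 120 = 4 \cdot 1 \cdot 120 = 4 \cdot 120 = 480$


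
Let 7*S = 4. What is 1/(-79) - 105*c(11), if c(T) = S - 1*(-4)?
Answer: -37921/79 ≈ -480.01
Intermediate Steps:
S = 4/7 (S = (⅐)*4 = 4/7 ≈ 0.57143)
c(T) = 32/7 (c(T) = 4/7 - 1*(-4) = 4/7 + 4 = 32/7)
1/(-79) - 105*c(11) = 1/(-79) - 105*32/7 = -1/79 - 480 = -37921/79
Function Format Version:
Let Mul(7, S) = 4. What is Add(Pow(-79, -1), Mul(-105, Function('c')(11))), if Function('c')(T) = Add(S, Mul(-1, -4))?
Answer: Rational(-37921, 79) ≈ -480.01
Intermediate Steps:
S = Rational(4, 7) (S = Mul(Rational(1, 7), 4) = Rational(4, 7) ≈ 0.57143)
Function('c')(T) = Rational(32, 7) (Function('c')(T) = Add(Rational(4, 7), Mul(-1, -4)) = Add(Rational(4, 7), 4) = Rational(32, 7))
Add(Pow(-79, -1), Mul(-105, Function('c')(11))) = Add(Pow(-79, -1), Mul(-105, Rational(32, 7))) = Add(Rational(-1, 79), -480) = Rational(-37921, 79)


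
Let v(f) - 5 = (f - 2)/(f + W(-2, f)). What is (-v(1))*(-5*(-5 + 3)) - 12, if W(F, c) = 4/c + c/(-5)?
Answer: -719/12 ≈ -59.917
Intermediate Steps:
W(F, c) = 4/c - c/5 (W(F, c) = 4/c + c*(-⅕) = 4/c - c/5)
v(f) = 5 + (-2 + f)/(4/f + 4*f/5) (v(f) = 5 + (f - 2)/(f + (4/f - f/5)) = 5 + (-2 + f)/(4/f + 4*f/5))
(-v(1))*(-5*(-5 + 3)) - 12 = (-5*(20 - 2*1 + 5*1²)/(4*(5 + 1²)))*(-5*(-5 + 3)) - 12 = (-5*(20 - 2 + 5*1)/(4*(5 + 1)))*(-5*(-2)) - 12 = -5*(20 - 2 + 5)/(4*6)*10 - 12 = -5*23/(4*6)*10 - 12 = -1*115/24*10 - 12 = -115/24*10 - 12 = -575/12 - 12 = -719/12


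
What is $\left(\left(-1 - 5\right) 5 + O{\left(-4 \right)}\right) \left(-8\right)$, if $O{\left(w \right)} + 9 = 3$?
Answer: $288$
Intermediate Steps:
$O{\left(w \right)} = -6$ ($O{\left(w \right)} = -9 + 3 = -6$)
$\left(\left(-1 - 5\right) 5 + O{\left(-4 \right)}\right) \left(-8\right) = \left(\left(-1 - 5\right) 5 - 6\right) \left(-8\right) = \left(\left(-6\right) 5 - 6\right) \left(-8\right) = \left(-30 - 6\right) \left(-8\right) = \left(-36\right) \left(-8\right) = 288$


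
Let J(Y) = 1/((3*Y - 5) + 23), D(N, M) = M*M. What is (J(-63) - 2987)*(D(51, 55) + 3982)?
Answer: -3579021446/171 ≈ -2.0930e+7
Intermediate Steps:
D(N, M) = M²
J(Y) = 1/(18 + 3*Y) (J(Y) = 1/((-5 + 3*Y) + 23) = 1/(18 + 3*Y))
(J(-63) - 2987)*(D(51, 55) + 3982) = (1/(3*(6 - 63)) - 2987)*(55² + 3982) = ((⅓)/(-57) - 2987)*(3025 + 3982) = ((⅓)*(-1/57) - 2987)*7007 = (-1/171 - 2987)*7007 = -510778/171*7007 = -3579021446/171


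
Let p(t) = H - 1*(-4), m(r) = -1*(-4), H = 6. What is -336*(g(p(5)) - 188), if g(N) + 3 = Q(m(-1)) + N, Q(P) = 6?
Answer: 58800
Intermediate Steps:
m(r) = 4
p(t) = 10 (p(t) = 6 - 1*(-4) = 6 + 4 = 10)
g(N) = 3 + N (g(N) = -3 + (6 + N) = 3 + N)
-336*(g(p(5)) - 188) = -336*((3 + 10) - 188) = -336*(13 - 188) = -336*(-175) = 58800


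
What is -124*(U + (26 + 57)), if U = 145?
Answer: -28272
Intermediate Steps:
-124*(U + (26 + 57)) = -124*(145 + (26 + 57)) = -124*(145 + 83) = -124*228 = -28272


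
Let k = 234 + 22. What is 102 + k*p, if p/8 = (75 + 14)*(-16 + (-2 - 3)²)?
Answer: 1640550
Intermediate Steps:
p = 6408 (p = 8*((75 + 14)*(-16 + (-2 - 3)²)) = 8*(89*(-16 + (-5)²)) = 8*(89*(-16 + 25)) = 8*(89*9) = 8*801 = 6408)
k = 256
102 + k*p = 102 + 256*6408 = 102 + 1640448 = 1640550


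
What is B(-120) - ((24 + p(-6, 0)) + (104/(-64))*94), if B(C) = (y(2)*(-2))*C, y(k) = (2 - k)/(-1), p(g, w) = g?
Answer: 539/4 ≈ 134.75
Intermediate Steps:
y(k) = -2 + k (y(k) = (2 - k)*(-1) = -2 + k)
B(C) = 0 (B(C) = ((-2 + 2)*(-2))*C = (0*(-2))*C = 0*C = 0)
B(-120) - ((24 + p(-6, 0)) + (104/(-64))*94) = 0 - ((24 - 6) + (104/(-64))*94) = 0 - (18 + (104*(-1/64))*94) = 0 - (18 - 13/8*94) = 0 - (18 - 611/4) = 0 - 1*(-539/4) = 0 + 539/4 = 539/4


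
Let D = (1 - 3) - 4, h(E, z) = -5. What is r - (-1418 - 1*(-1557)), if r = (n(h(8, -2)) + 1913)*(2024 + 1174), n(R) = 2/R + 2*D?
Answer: 30389899/5 ≈ 6.0780e+6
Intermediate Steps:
D = -6 (D = -2 - 4 = -6)
n(R) = -12 + 2/R (n(R) = 2/R + 2*(-6) = 2/R - 12 = -12 + 2/R)
r = 30390594/5 (r = ((-12 + 2/(-5)) + 1913)*(2024 + 1174) = ((-12 + 2*(-1/5)) + 1913)*3198 = ((-12 - 2/5) + 1913)*3198 = (-62/5 + 1913)*3198 = (9503/5)*3198 = 30390594/5 ≈ 6.0781e+6)
r - (-1418 - 1*(-1557)) = 30390594/5 - (-1418 - 1*(-1557)) = 30390594/5 - (-1418 + 1557) = 30390594/5 - 1*139 = 30390594/5 - 139 = 30389899/5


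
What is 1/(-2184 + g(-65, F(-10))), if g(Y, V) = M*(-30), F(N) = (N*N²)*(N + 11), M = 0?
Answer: -1/2184 ≈ -0.00045788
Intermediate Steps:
F(N) = N³*(11 + N)
g(Y, V) = 0 (g(Y, V) = 0*(-30) = 0)
1/(-2184 + g(-65, F(-10))) = 1/(-2184 + 0) = 1/(-2184) = -1/2184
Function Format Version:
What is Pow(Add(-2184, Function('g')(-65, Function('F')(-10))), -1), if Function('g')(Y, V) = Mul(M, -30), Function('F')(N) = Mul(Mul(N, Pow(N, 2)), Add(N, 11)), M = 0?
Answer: Rational(-1, 2184) ≈ -0.00045788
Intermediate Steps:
Function('F')(N) = Mul(Pow(N, 3), Add(11, N))
Function('g')(Y, V) = 0 (Function('g')(Y, V) = Mul(0, -30) = 0)
Pow(Add(-2184, Function('g')(-65, Function('F')(-10))), -1) = Pow(Add(-2184, 0), -1) = Pow(-2184, -1) = Rational(-1, 2184)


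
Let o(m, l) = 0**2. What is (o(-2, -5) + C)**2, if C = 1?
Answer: 1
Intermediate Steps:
o(m, l) = 0
(o(-2, -5) + C)**2 = (0 + 1)**2 = 1**2 = 1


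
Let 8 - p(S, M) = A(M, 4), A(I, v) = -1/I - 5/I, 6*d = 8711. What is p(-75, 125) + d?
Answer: 1094911/750 ≈ 1459.9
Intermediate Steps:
d = 8711/6 (d = (1/6)*8711 = 8711/6 ≈ 1451.8)
A(I, v) = -6/I
p(S, M) = 8 + 6/M (p(S, M) = 8 - (-6)/M = 8 + 6/M)
p(-75, 125) + d = (8 + 6/125) + 8711/6 = 1006/125 + 8711/6 = 1094911/750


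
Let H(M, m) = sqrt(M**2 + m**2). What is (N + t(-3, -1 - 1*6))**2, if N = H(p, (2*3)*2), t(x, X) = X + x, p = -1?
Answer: (10 - sqrt(145))**2 ≈ 4.1681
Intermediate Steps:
N = sqrt(145) (N = sqrt((-1)**2 + ((2*3)*2)**2) = sqrt(1 + (6*2)**2) = sqrt(1 + 12**2) = sqrt(1 + 144) = sqrt(145) ≈ 12.042)
(N + t(-3, -1 - 1*6))**2 = (sqrt(145) + ((-1 - 1*6) - 3))**2 = (sqrt(145) + ((-1 - 6) - 3))**2 = (sqrt(145) + (-7 - 3))**2 = (sqrt(145) - 10)**2 = (-10 + sqrt(145))**2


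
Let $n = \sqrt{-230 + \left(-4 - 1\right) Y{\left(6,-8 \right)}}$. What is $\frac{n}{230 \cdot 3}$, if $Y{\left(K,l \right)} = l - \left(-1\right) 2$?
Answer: $\frac{i \sqrt{2}}{69} \approx 0.020496 i$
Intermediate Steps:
$Y{\left(K,l \right)} = 2 + l$ ($Y{\left(K,l \right)} = l - -2 = l + 2 = 2 + l$)
$n = 10 i \sqrt{2}$ ($n = \sqrt{-230 + \left(-4 - 1\right) \left(2 - 8\right)} = \sqrt{-230 + \left(-4 - 1\right) \left(-6\right)} = \sqrt{-230 - -30} = \sqrt{-230 + 30} = \sqrt{-200} = 10 i \sqrt{2} \approx 14.142 i$)
$\frac{n}{230 \cdot 3} = \frac{10 i \sqrt{2}}{230 \cdot 3} = \frac{10 i \sqrt{2}}{690} = 10 i \sqrt{2} \cdot \frac{1}{690} = \frac{i \sqrt{2}}{69}$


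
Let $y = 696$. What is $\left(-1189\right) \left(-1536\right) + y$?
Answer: $1827000$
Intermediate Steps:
$\left(-1189\right) \left(-1536\right) + y = \left(-1189\right) \left(-1536\right) + 696 = 1826304 + 696 = 1827000$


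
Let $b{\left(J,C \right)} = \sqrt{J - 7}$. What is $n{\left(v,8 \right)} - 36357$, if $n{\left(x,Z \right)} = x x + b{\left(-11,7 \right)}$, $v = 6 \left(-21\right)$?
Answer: $-20481 + 3 i \sqrt{2} \approx -20481.0 + 4.2426 i$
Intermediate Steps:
$v = -126$
$b{\left(J,C \right)} = \sqrt{-7 + J}$
$n{\left(x,Z \right)} = x^{2} + 3 i \sqrt{2}$ ($n{\left(x,Z \right)} = x x + \sqrt{-7 - 11} = x^{2} + \sqrt{-18} = x^{2} + 3 i \sqrt{2}$)
$n{\left(v,8 \right)} - 36357 = \left(\left(-126\right)^{2} + 3 i \sqrt{2}\right) - 36357 = \left(15876 + 3 i \sqrt{2}\right) - 36357 = -20481 + 3 i \sqrt{2}$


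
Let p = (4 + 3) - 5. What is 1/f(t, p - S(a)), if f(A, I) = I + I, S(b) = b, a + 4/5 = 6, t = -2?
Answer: -5/32 ≈ -0.15625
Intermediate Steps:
p = 2 (p = 7 - 5 = 2)
a = 26/5 (a = -⅘ + 6 = 26/5 ≈ 5.2000)
f(A, I) = 2*I
1/f(t, p - S(a)) = 1/(2*(2 - 1*26/5)) = 1/(2*(2 - 26/5)) = 1/(2*(-16/5)) = 1/(-32/5) = -5/32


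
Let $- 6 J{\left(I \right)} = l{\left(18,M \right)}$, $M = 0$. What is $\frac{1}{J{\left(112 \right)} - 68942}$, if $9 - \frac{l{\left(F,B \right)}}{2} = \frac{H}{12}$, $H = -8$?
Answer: $- \frac{9}{620507} \approx -1.4504 \cdot 10^{-5}$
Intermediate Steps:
$l{\left(F,B \right)} = \frac{58}{3}$ ($l{\left(F,B \right)} = 18 - 2 \left(- \frac{8}{12}\right) = 18 - 2 \left(\left(-8\right) \frac{1}{12}\right) = 18 - - \frac{4}{3} = 18 + \frac{4}{3} = \frac{58}{3}$)
$J{\left(I \right)} = - \frac{29}{9}$ ($J{\left(I \right)} = \left(- \frac{1}{6}\right) \frac{58}{3} = - \frac{29}{9}$)
$\frac{1}{J{\left(112 \right)} - 68942} = \frac{1}{- \frac{29}{9} - 68942} = \frac{1}{- \frac{620507}{9}} = - \frac{9}{620507}$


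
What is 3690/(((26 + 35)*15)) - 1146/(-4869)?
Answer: 422560/99003 ≈ 4.2682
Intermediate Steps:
3690/(((26 + 35)*15)) - 1146/(-4869) = 3690/((61*15)) - 1146*(-1/4869) = 3690/915 + 382/1623 = 3690*(1/915) + 382/1623 = 246/61 + 382/1623 = 422560/99003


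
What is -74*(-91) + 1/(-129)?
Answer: 868685/129 ≈ 6734.0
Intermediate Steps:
-74*(-91) + 1/(-129) = 6734 - 1/129 = 868685/129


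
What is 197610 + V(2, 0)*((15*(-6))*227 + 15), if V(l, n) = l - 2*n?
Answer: 156780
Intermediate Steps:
197610 + V(2, 0)*((15*(-6))*227 + 15) = 197610 + (2 - 2*0)*((15*(-6))*227 + 15) = 197610 + (2 + 0)*(-90*227 + 15) = 197610 + 2*(-20430 + 15) = 197610 + 2*(-20415) = 197610 - 40830 = 156780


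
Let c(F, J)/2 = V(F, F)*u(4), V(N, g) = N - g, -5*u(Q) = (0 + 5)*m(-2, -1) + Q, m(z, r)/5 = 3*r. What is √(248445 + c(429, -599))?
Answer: 3*√27605 ≈ 498.44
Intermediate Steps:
m(z, r) = 15*r (m(z, r) = 5*(3*r) = 15*r)
u(Q) = 15 - Q/5 (u(Q) = -((0 + 5)*(15*(-1)) + Q)/5 = -(5*(-15) + Q)/5 = -(-75 + Q)/5 = 15 - Q/5)
c(F, J) = 0 (c(F, J) = 2*((F - F)*(15 - ⅕*4)) = 2*(0*(15 - ⅘)) = 2*(0*(71/5)) = 2*0 = 0)
√(248445 + c(429, -599)) = √(248445 + 0) = √248445 = 3*√27605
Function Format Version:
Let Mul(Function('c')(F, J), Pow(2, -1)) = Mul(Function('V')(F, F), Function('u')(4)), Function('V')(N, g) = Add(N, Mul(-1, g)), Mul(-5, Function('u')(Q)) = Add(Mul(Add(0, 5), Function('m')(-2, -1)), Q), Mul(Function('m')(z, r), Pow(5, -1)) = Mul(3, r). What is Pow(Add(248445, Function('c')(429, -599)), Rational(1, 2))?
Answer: Mul(3, Pow(27605, Rational(1, 2))) ≈ 498.44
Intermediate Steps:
Function('m')(z, r) = Mul(15, r) (Function('m')(z, r) = Mul(5, Mul(3, r)) = Mul(15, r))
Function('u')(Q) = Add(15, Mul(Rational(-1, 5), Q)) (Function('u')(Q) = Mul(Rational(-1, 5), Add(Mul(Add(0, 5), Mul(15, -1)), Q)) = Mul(Rational(-1, 5), Add(Mul(5, -15), Q)) = Mul(Rational(-1, 5), Add(-75, Q)) = Add(15, Mul(Rational(-1, 5), Q)))
Function('c')(F, J) = 0 (Function('c')(F, J) = Mul(2, Mul(Add(F, Mul(-1, F)), Add(15, Mul(Rational(-1, 5), 4)))) = Mul(2, Mul(0, Add(15, Rational(-4, 5)))) = Mul(2, Mul(0, Rational(71, 5))) = Mul(2, 0) = 0)
Pow(Add(248445, Function('c')(429, -599)), Rational(1, 2)) = Pow(Add(248445, 0), Rational(1, 2)) = Pow(248445, Rational(1, 2)) = Mul(3, Pow(27605, Rational(1, 2)))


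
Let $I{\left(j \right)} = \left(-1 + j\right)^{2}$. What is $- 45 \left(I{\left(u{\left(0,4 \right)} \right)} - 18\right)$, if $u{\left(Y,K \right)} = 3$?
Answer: $630$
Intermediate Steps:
$- 45 \left(I{\left(u{\left(0,4 \right)} \right)} - 18\right) = - 45 \left(\left(-1 + 3\right)^{2} - 18\right) = - 45 \left(2^{2} - 18\right) = - 45 \left(4 - 18\right) = \left(-45\right) \left(-14\right) = 630$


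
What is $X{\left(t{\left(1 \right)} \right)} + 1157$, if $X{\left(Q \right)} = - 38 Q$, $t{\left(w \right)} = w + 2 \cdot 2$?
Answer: $967$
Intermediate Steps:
$t{\left(w \right)} = 4 + w$ ($t{\left(w \right)} = w + 4 = 4 + w$)
$X{\left(t{\left(1 \right)} \right)} + 1157 = - 38 \left(4 + 1\right) + 1157 = \left(-38\right) 5 + 1157 = -190 + 1157 = 967$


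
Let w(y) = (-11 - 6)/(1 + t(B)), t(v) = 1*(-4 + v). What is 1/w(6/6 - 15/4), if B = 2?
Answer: 1/17 ≈ 0.058824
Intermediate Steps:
t(v) = -4 + v
w(y) = 17 (w(y) = (-11 - 6)/(1 + (-4 + 2)) = -17/(1 - 2) = -17/(-1) = -17*(-1) = 17)
1/w(6/6 - 15/4) = 1/17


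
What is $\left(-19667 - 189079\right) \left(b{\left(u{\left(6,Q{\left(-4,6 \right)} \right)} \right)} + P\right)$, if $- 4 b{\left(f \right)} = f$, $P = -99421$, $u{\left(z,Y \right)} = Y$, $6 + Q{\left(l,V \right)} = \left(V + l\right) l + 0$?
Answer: $20753005455$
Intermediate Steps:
$Q{\left(l,V \right)} = -6 + l \left(V + l\right)$ ($Q{\left(l,V \right)} = -6 + \left(\left(V + l\right) l + 0\right) = -6 + \left(l \left(V + l\right) + 0\right) = -6 + l \left(V + l\right)$)
$b{\left(f \right)} = - \frac{f}{4}$
$\left(-19667 - 189079\right) \left(b{\left(u{\left(6,Q{\left(-4,6 \right)} \right)} \right)} + P\right) = \left(-19667 - 189079\right) \left(- \frac{-6 + \left(-4\right)^{2} + 6 \left(-4\right)}{4} - 99421\right) = - 208746 \left(- \frac{-6 + 16 - 24}{4} - 99421\right) = - 208746 \left(\left(- \frac{1}{4}\right) \left(-14\right) - 99421\right) = - 208746 \left(\frac{7}{2} - 99421\right) = \left(-208746\right) \left(- \frac{198835}{2}\right) = 20753005455$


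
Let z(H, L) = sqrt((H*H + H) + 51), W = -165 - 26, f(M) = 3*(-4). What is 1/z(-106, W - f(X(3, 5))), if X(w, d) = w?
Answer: sqrt(11181)/11181 ≈ 0.0094571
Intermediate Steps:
f(M) = -12
W = -191
z(H, L) = sqrt(51 + H + H**2) (z(H, L) = sqrt((H**2 + H) + 51) = sqrt((H + H**2) + 51) = sqrt(51 + H + H**2))
1/z(-106, W - f(X(3, 5))) = 1/(sqrt(51 - 106 + (-106)**2)) = 1/(sqrt(51 - 106 + 11236)) = 1/(sqrt(11181)) = sqrt(11181)/11181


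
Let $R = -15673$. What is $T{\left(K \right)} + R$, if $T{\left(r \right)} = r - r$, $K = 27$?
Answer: $-15673$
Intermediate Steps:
$T{\left(r \right)} = 0$
$T{\left(K \right)} + R = 0 - 15673 = -15673$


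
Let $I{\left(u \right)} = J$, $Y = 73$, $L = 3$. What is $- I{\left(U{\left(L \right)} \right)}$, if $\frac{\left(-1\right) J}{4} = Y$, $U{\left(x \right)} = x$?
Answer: $292$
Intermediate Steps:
$J = -292$ ($J = \left(-4\right) 73 = -292$)
$I{\left(u \right)} = -292$
$- I{\left(U{\left(L \right)} \right)} = \left(-1\right) \left(-292\right) = 292$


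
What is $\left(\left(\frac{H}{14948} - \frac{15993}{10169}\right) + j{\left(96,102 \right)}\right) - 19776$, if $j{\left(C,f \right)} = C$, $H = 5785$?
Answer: $- \frac{2991662487859}{152006212} \approx -19681.0$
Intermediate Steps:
$\left(\left(\frac{H}{14948} - \frac{15993}{10169}\right) + j{\left(96,102 \right)}\right) - 19776 = \left(\left(\frac{5785}{14948} - \frac{15993}{10169}\right) + 96\right) - 19776 = \left(- \frac{180235699}{152006212} + 96\right) - 19776 = \frac{14412360653}{152006212} - 19776 = - \frac{2991662487859}{152006212}$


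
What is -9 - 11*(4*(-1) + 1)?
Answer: 24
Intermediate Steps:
-9 - 11*(4*(-1) + 1) = -9 - 11*(-4 + 1) = -9 - 11*(-3) = -9 + 33 = 24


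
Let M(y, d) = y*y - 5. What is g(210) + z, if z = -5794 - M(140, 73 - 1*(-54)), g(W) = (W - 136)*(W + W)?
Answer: 5691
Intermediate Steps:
g(W) = 2*W*(-136 + W) (g(W) = (-136 + W)*(2*W) = 2*W*(-136 + W))
M(y, d) = -5 + y² (M(y, d) = y² - 5 = -5 + y²)
z = -25389 (z = -5794 - (-5 + 140²) = -5794 - (-5 + 19600) = -5794 - 1*19595 = -5794 - 19595 = -25389)
g(210) + z = 2*210*(-136 + 210) - 25389 = 2*210*74 - 25389 = 31080 - 25389 = 5691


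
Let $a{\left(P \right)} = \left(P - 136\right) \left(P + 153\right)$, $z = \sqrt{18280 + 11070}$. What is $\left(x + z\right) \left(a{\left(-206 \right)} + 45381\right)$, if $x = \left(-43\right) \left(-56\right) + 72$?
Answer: $157497360 + 317535 \sqrt{1174} \approx 1.6838 \cdot 10^{8}$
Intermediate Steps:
$z = 5 \sqrt{1174}$ ($z = \sqrt{29350} = 5 \sqrt{1174} \approx 171.32$)
$x = 2480$ ($x = 2408 + 72 = 2480$)
$a{\left(P \right)} = \left(-136 + P\right) \left(153 + P\right)$
$\left(x + z\right) \left(a{\left(-206 \right)} + 45381\right) = \left(2480 + 5 \sqrt{1174}\right) \left(\left(-20808 + \left(-206\right)^{2} + 17 \left(-206\right)\right) + 45381\right) = \left(2480 + 5 \sqrt{1174}\right) \left(\left(-20808 + 42436 - 3502\right) + 45381\right) = \left(2480 + 5 \sqrt{1174}\right) \left(18126 + 45381\right) = \left(2480 + 5 \sqrt{1174}\right) 63507 = 157497360 + 317535 \sqrt{1174}$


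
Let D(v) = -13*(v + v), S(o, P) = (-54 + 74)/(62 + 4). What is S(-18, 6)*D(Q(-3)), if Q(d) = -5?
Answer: 1300/33 ≈ 39.394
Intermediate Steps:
S(o, P) = 10/33 (S(o, P) = 20/66 = 20*(1/66) = 10/33)
D(v) = -26*v
S(-18, 6)*D(Q(-3)) = 10*(-26*(-5))/33 = (10/33)*130 = 1300/33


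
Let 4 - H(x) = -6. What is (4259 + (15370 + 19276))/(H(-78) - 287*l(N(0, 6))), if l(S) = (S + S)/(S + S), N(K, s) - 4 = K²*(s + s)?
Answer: -38905/277 ≈ -140.45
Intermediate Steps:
N(K, s) = 4 + 2*s*K² (N(K, s) = 4 + K²*(s + s) = 4 + K²*(2*s) = 4 + 2*s*K²)
H(x) = 10 (H(x) = 4 - 1*(-6) = 4 + 6 = 10)
l(S) = 1 (l(S) = (2*S)/((2*S)) = (2*S)*(1/(2*S)) = 1)
(4259 + (15370 + 19276))/(H(-78) - 287*l(N(0, 6))) = (4259 + (15370 + 19276))/(10 - 287*1) = (4259 + 34646)/(10 - 287) = 38905/(-277) = 38905*(-1/277) = -38905/277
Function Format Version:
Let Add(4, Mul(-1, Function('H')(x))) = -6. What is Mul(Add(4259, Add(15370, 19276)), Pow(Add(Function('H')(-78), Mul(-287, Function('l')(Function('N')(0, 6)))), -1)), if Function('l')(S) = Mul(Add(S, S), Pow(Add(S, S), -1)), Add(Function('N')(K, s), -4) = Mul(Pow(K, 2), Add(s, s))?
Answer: Rational(-38905, 277) ≈ -140.45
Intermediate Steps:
Function('N')(K, s) = Add(4, Mul(2, s, Pow(K, 2))) (Function('N')(K, s) = Add(4, Mul(Pow(K, 2), Add(s, s))) = Add(4, Mul(Pow(K, 2), Mul(2, s))) = Add(4, Mul(2, s, Pow(K, 2))))
Function('H')(x) = 10 (Function('H')(x) = Add(4, Mul(-1, -6)) = Add(4, 6) = 10)
Function('l')(S) = 1 (Function('l')(S) = Mul(Mul(2, S), Pow(Mul(2, S), -1)) = Mul(Mul(2, S), Mul(Rational(1, 2), Pow(S, -1))) = 1)
Mul(Add(4259, Add(15370, 19276)), Pow(Add(Function('H')(-78), Mul(-287, Function('l')(Function('N')(0, 6)))), -1)) = Mul(Add(4259, Add(15370, 19276)), Pow(Add(10, Mul(-287, 1)), -1)) = Mul(Add(4259, 34646), Pow(Add(10, -287), -1)) = Mul(38905, Pow(-277, -1)) = Mul(38905, Rational(-1, 277)) = Rational(-38905, 277)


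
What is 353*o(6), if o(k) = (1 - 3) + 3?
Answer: 353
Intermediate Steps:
o(k) = 1 (o(k) = -2 + 3 = 1)
353*o(6) = 353*1 = 353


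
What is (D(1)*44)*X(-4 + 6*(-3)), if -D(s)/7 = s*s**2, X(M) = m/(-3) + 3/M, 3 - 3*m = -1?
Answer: 1610/9 ≈ 178.89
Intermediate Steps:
m = 4/3 (m = 1 - 1/3*(-1) = 1 + 1/3 = 4/3 ≈ 1.3333)
X(M) = -4/9 + 3/M (X(M) = (4/3)/(-3) + 3/M = (4/3)*(-1/3) + 3/M = -4/9 + 3/M)
D(s) = -7*s**3 (D(s) = -7*s*s**2 = -7*s**3)
(D(1)*44)*X(-4 + 6*(-3)) = (-7*1**3*44)*(-4/9 + 3/(-4 + 6*(-3))) = (-7*1*44)*(-4/9 + 3/(-4 - 18)) = (-7*44)*(-4/9 + 3/(-22)) = -308*(-4/9 + 3*(-1/22)) = -308*(-4/9 - 3/22) = -308*(-115/198) = 1610/9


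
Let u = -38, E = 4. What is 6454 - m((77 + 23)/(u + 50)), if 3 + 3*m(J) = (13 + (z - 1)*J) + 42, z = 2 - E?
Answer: 6445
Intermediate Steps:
z = -2 (z = 2 - 1*4 = 2 - 4 = -2)
m(J) = 52/3 - J (m(J) = -1 + ((13 + (-2 - 1)*J) + 42)/3 = -1 + ((13 - 3*J) + 42)/3 = -1 + (55 - 3*J)/3 = -1 + (55/3 - J) = 52/3 - J)
6454 - m((77 + 23)/(u + 50)) = 6454 - (52/3 - (77 + 23)/(-38 + 50)) = 6454 - (52/3 - 100/12) = 6454 - (52/3 - 1*25/3) = 6454 - (52/3 - 25/3) = 6454 - 1*9 = 6454 - 9 = 6445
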